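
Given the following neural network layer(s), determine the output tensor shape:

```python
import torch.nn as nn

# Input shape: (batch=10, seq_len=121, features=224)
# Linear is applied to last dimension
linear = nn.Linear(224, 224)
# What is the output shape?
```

Input: (10, 121, 224) -> Output: (10, 121, 224)

Answer: (10, 121, 224)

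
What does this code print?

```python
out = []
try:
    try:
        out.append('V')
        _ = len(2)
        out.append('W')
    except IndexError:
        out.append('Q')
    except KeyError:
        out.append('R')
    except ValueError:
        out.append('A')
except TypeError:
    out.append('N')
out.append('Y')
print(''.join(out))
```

Execution trace: 'V' (inner try body) → 'N' (outer except TypeError) → 'Y' (after the try/except). Output: VNY

Answer: VNY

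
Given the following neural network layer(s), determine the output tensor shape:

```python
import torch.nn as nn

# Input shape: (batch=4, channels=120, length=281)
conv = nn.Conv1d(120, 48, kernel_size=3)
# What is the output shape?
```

Input: (4, 120, 281) -> Output: (4, 48, 279)

Answer: (4, 48, 279)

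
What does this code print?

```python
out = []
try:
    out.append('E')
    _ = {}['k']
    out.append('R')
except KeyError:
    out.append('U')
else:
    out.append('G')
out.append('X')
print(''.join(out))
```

Execution trace: 'E' (try body) → 'U' (except KeyError) → 'X' (after the try/except). Output: EUX

Answer: EUX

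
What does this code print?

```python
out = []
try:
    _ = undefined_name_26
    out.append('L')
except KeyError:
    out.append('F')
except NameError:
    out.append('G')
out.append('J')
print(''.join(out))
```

Execution trace: 'G' (except NameError) → 'J' (after the try/except). Output: GJ

Answer: GJ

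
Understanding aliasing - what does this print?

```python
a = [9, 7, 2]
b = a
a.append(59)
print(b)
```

Key concept: basic list aliasing.
Step by step:
`a = [9, 7, 2]` → a = [9, 7, 2]
`b = a` → b = [9, 7, 2] (same object as a)
`a.append(59)` → a = [9, 7, 2, 59] (same object as b); b = [9, 7, 2, 59] (same object as a)
`print(b)` → prints [9, 7, 2, 59]

Answer: [9, 7, 2, 59]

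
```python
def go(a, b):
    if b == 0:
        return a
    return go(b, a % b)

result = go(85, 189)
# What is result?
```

go(85, 189) -> go(189, 85) -> go(85, 19) -> go(19, 9) -> go(9, 1) -> go(1, 0) -> 1

Answer: 1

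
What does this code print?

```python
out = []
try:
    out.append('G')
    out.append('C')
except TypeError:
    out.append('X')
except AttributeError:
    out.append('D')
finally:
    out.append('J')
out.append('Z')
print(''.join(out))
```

Execution trace: 'G' (try body) → 'C' (try body, no exception) → 'J' (finally) → 'Z' (after the try/except). Output: GCJZ

Answer: GCJZ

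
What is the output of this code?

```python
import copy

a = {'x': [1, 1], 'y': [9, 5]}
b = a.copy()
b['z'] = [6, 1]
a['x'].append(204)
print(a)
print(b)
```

Key concept: shallow copy of dict with mutable values.
Step by step:
`a = {'x': [1, 1], 'y': [9, 5]}` → a = {'x': [1, 1], 'y': [9, 5]}
`b = a.copy()` → b = {'x': [1, 1], 'y': [9, 5]}
`b['z'] = [6, 1]` → b = {'x': [1, 1], 'y': [9, 5], 'z': [6, 1]}
`a['x'].append(204)` → a = {'x': [1, 1, 204], 'y': [9, 5]}; b = {'x': [1, 1, 204], 'y': [9, 5], 'z': [6, 1]}
`print(a)` → prints {'x': [1, 1, 204], 'y': [9, 5]}
`print(b)` → prints {'x': [1, 1, 204], 'y': [9, 5], 'z': [6, 1]}

Answer:
{'x': [1, 1, 204], 'y': [9, 5]}
{'x': [1, 1, 204], 'y': [9, 5], 'z': [6, 1]}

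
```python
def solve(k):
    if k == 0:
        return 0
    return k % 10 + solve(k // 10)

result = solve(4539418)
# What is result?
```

Sum of digits of 4539418: 8 + 1 + 4 + 9 + 3 + 5 + 4 = 34

Answer: 34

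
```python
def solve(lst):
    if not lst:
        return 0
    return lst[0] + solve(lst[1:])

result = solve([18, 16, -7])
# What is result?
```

18 + 16 + (-7) + 0 = 27

Answer: 27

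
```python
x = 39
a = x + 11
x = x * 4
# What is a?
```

Trace:
`x = 39` → x = 39
`a = x + 11` → a = 50
`x = x * 4` → x = 156
So a = 50

Answer: 50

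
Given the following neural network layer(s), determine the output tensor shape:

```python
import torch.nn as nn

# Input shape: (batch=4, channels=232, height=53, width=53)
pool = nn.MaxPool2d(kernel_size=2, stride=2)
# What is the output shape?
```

Input: (4, 232, 53, 53) -> Output: (4, 232, 26, 26)

Answer: (4, 232, 26, 26)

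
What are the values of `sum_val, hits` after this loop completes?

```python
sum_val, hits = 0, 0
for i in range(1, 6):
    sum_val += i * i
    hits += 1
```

Sum of squares and count
`sum_val, hits` takes the values: (0, 0) → (1, 0) → (1, 1) → (5, 1) → (5, 2) → (14, 2) → (14, 3) → (30, 3) → (30, 4) → (55, 4) → (55, 5)

Answer: 55, 5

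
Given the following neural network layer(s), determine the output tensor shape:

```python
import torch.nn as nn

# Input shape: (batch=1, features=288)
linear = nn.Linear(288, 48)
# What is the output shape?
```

Input: (1, 288) -> Output: (1, 48)

Answer: (1, 48)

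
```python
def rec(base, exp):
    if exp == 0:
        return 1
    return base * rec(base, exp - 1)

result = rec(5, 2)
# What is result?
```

rec(5, 2) = 5 * 5 = 25

Answer: 25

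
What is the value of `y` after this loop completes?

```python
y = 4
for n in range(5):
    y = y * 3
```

Multiply by 3, 5 times: 4 * 3^5 = 972
`y` takes the values: 4 → 12 → 36 → 108 → 324 → 972

Answer: 972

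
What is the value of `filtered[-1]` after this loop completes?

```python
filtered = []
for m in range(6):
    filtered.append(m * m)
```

Last element of squares 0 to 5
`filtered` takes the values: [] → [0] → [0, 1] → [0, 1, 4] → [0, 1, 4, 9] → [0, 1, 4, 9, 16] → [0, 1, 4, 9, 16, 25]
So `filtered[-1]` = 25

Answer: 25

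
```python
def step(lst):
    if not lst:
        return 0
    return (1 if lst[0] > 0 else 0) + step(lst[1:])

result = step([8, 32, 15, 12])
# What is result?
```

Count of positive elements in [8, 32, 15, 12] = 4

Answer: 4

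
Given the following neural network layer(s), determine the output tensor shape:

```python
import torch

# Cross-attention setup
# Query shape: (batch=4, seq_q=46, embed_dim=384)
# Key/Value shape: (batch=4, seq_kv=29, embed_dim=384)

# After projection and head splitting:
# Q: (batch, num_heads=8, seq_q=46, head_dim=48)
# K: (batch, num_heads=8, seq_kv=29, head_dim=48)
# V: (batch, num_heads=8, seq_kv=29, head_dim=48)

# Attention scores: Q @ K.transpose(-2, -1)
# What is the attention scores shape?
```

Input: (4, 46, 384) -> Output: (4, 8, 46, 29)

Answer: (4, 8, 46, 29)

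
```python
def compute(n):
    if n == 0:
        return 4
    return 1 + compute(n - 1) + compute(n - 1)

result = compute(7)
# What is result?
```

compute(n) = 1 + 2·compute(n-1), compute(0)=4. Closed form: (4+1)·2^7 - 1 = 639.

Answer: 639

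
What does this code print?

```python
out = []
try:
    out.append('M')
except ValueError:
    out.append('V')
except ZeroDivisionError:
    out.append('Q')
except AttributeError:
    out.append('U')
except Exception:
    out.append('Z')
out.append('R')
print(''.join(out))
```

Execution trace: 'M' (try body, no exception) → 'R' (after the try/except). Output: MR

Answer: MR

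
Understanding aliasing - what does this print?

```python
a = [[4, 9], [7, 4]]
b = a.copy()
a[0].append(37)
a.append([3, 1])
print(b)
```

Key concept: shallow copy with nested lists.
Step by step:
`a = [[4, 9], [7, 4]]` → a = [[4, 9], [7, 4]]
`b = a.copy()` → b = [[4, 9], [7, 4]]
`a[0].append(37)` → a = [[4, 9, 37], [7, 4]]; b = [[4, 9, 37], [7, 4]]
`a.append([3, 1])` → a = [[4, 9, 37], [7, 4], [3, 1]]
`print(b)` → prints [[4, 9, 37], [7, 4]]

Answer: [[4, 9, 37], [7, 4]]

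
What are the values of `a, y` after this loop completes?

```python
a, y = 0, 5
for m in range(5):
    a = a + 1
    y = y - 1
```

a goes 0→5, y goes 5→0
`a, y` takes the values: (0, 5) → (1, 5) → (1, 4) → (2, 4) → (2, 3) → (3, 3) → (3, 2) → (4, 2) → (4, 1) → (5, 1) → (5, 0)

Answer: 5, 0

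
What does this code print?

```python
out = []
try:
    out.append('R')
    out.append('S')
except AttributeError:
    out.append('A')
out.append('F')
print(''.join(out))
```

Execution trace: 'R' (try body) → 'S' (try body, no exception) → 'F' (after the try/except). Output: RSF

Answer: RSF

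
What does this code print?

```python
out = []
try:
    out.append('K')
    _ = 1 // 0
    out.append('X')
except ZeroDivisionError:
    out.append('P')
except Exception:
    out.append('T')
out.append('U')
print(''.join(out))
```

Execution trace: 'K' (try body) → 'P' (except ZeroDivisionError) → 'U' (after the try/except). Output: KPU

Answer: KPU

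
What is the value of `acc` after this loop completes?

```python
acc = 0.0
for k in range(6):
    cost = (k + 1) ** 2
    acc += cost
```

Sum of squared losses 1² + 2² + ... + 6²
`acc` takes the values: 0.0 → 1.0 → 5.0 → 14.0 → 30.0 → 55.0 → 91.0

Answer: 91.0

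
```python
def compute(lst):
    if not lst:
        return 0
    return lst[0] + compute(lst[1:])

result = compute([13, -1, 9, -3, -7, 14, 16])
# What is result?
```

13 + (-1) + 9 + (-3) + (-7) + 14 + 16 + 0 = 41

Answer: 41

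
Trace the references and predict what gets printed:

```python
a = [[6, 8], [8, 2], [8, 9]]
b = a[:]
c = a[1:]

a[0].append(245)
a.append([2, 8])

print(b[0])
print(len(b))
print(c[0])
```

Key concept: slice with nested mutation.
Step by step:
`a = [[6, 8], [8, 2], [8, 9]]` → a = [[6, 8], [8, 2], [8, 9]]
`b = a[:]` → b = [[6, 8], [8, 2], [8, 9]]
`c = a[1:]` → c = [[8, 2], [8, 9]]
`a[0].append(245)` → a = [[6, 8, 245], [8, 2], [8, 9]]; b = [[6, 8, 245], [8, 2], [8, 9]]
`a.append([2, 8])` → a = [[6, 8, 245], [8, 2], [8, 9], [2, 8]]
`print(b[0])` → prints [6, 8, 245]
`print(len(b))` → prints 3
`print(c[0])` → prints [8, 2]

Answer:
[6, 8, 245]
3
[8, 2]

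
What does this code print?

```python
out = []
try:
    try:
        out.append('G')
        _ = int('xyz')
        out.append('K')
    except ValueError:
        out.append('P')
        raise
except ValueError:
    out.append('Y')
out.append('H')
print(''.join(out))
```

Execution trace: 'G' (inner try body) → 'P' (inner except ValueError) → 'Y' (outer except ValueError) → 'H' (after the try/except). Output: GPYH

Answer: GPYH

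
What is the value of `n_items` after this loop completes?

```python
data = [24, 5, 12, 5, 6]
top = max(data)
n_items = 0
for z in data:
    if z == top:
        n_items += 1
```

Count of max value 24 in [24, 5, 12, 5, 6]
`n_items` takes the values: 0 → 1

Answer: 1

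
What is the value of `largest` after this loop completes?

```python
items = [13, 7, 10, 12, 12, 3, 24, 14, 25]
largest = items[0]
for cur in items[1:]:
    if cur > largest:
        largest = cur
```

Maximum of [13, 7, 10, 12, 12, 3, 24, 14, 25]
`largest` takes the values: 13 → 24 → 25

Answer: 25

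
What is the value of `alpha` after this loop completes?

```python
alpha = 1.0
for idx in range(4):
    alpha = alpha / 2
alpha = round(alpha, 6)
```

Halving LR 4 times: 1 / 2^4
`alpha` takes the values: 1.0 → 0.5 → 0.25 → 0.125 → 0.0625

Answer: 0.0625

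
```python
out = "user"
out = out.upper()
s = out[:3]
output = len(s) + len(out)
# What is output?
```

Trace:
`out = "user"` → out = 'user'
`out = out.upper()` → out = 'USER'
`s = out[:3]` → s = 'USE'
`output = len(s) + len(out)` → output = 7
So output = 7

Answer: 7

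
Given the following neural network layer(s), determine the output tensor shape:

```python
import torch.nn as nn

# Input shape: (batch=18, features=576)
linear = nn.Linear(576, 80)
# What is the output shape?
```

Input: (18, 576) -> Output: (18, 80)

Answer: (18, 80)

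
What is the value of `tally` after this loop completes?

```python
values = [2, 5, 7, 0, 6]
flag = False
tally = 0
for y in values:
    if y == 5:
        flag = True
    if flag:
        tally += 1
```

Count elements after first 5 in [2, 5, 7, 0, 6]
`tally` takes the values: 0 → 1 → 2 → 3 → 4

Answer: 4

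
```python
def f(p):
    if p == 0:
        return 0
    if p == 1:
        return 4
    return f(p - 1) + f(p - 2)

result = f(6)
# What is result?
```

Build up from base cases: f(0)=0, f(1)=4, f(2)=4, f(3)=8, f(4)=12, f(5)=20, f(6)=32

Answer: 32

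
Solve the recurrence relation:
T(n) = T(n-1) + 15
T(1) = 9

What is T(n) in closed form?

Unrolling: T(n) = T(1) + 15·(n-1) = 9 + 15(n-1) = 15n - 6.

Answer: T(n) = 15n - 6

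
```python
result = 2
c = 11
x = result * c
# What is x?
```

Trace:
`result = 2` → result = 2
`c = 11` → c = 11
`x = result * c` → x = 22
So x = 22

Answer: 22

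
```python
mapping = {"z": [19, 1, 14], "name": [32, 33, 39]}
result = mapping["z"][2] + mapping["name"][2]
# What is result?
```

Trace:
`mapping = {"z": [19, 1, 14], "name": [32, 33, 39]}` → mapping = {'z': [19, 1, 14], 'name': [32, 33, 39]}
`result = mapping["z"][2] + mapping["name"][2]` → result = 53
So result = 53

Answer: 53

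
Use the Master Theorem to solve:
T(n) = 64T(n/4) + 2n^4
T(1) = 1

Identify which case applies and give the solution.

a=64, b=4, f(n)=2n^4. log_4(64) = 3. Since c=4 > 3 and the regularity condition holds (64(n/4)^4 = (64/4^4)n^4 with 64/4^4 < 1), Case 3 applies: T(n) = Θ(f(n)) = O(n^4).

Answer: O(n^4) - Case 3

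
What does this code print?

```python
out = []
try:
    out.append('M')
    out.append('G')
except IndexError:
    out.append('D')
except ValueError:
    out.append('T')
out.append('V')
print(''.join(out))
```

Execution trace: 'M' (try body) → 'G' (try body, no exception) → 'V' (after the try/except). Output: MGV

Answer: MGV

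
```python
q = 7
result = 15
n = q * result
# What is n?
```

Trace:
`q = 7` → q = 7
`result = 15` → result = 15
`n = q * result` → n = 105
So n = 105

Answer: 105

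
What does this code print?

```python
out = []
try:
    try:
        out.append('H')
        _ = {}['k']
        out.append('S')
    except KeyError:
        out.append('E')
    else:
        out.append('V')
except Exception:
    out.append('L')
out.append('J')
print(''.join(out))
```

Execution trace: 'H' (inner try body) → 'E' (inner except KeyError) → 'J' (after the try/except). Output: HEJ

Answer: HEJ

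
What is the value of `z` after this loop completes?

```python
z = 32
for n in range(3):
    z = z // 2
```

Halve 3 times: 32 // 2^3 = 4
`z` takes the values: 32 → 16 → 8 → 4

Answer: 4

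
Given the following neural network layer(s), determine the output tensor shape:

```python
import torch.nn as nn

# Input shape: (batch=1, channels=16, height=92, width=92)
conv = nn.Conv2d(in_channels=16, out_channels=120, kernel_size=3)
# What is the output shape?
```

Input: (1, 16, 92, 92) -> Output: (1, 120, 90, 90)

Answer: (1, 120, 90, 90)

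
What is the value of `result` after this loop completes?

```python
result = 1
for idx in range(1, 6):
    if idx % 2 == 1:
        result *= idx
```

Product of odd numbers 1 to 5
`result` takes the values: 1 → 3 → 15

Answer: 15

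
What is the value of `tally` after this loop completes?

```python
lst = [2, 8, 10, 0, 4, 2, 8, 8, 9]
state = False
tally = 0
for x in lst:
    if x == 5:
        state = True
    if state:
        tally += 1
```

Count elements after first 5 in [2, 8, 10, 0, 4, 2, 8, 8, 9]
`tally` takes the values: 0

Answer: 0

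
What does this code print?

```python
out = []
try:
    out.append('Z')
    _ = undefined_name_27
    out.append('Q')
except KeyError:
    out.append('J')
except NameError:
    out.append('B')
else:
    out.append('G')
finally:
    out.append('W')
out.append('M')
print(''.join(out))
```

Execution trace: 'Z' (try body) → 'B' (except NameError) → 'W' (finally) → 'M' (after the try/except). Output: ZBWM

Answer: ZBWM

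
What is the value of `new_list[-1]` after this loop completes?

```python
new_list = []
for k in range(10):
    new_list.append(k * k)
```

Last element of squares 0 to 9
`new_list` takes the values: [] → [0] → [0, 1] → [0, 1, 4] → [0, 1, 4, 9] → [0, 1, 4, 9, 16] → [0, 1, 4, 9, 16, 25] → [0, 1, 4, 9, 16, 25, 36] → [0, 1, 4, 9, 16, 25, 36, 49] → [0, 1, 4, 9, 16, 25, 36, 49, 64] → [0, 1, 4, 9, 16, 25, 36, 49, 64, 81]
So `new_list[-1]` = 81

Answer: 81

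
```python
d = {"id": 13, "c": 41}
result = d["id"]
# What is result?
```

Trace:
`d = {"id": 13, "c": 41}` → d = {'id': 13, 'c': 41}
`result = d["id"]` → result = 13
So result = 13

Answer: 13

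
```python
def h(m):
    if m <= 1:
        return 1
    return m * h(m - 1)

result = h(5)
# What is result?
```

h(5) = 5 * 4 * 3 * 2 * 1 = 120

Answer: 120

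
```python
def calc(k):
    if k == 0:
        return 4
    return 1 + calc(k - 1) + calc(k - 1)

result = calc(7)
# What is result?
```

calc(k) = 1 + 2·calc(k-1), calc(0)=4. Closed form: (4+1)·2^7 - 1 = 639.

Answer: 639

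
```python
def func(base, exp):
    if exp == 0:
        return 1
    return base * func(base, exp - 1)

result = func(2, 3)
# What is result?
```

func(2, 3) = 2 * 2 * 2 = 8

Answer: 8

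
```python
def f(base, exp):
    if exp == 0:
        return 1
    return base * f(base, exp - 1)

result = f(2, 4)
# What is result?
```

f(2, 4) = 2 * 2 * 2 * 2 = 16

Answer: 16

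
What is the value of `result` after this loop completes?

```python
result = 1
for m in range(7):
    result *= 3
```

3^7 = 2187
`result` takes the values: 1 → 3 → 9 → 27 → 81 → 243 → 729 → 2187

Answer: 2187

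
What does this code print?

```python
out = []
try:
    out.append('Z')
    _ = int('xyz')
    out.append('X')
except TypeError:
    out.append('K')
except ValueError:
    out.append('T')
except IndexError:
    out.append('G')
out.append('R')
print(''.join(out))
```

Execution trace: 'Z' (try body) → 'T' (except ValueError) → 'R' (after the try/except). Output: ZTR

Answer: ZTR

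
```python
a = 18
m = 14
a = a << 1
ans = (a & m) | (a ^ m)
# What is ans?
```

Trace:
`a = 18` → a = 18
`m = 14` → m = 14
`a = a << 1` → a = 36
`ans = (a & m) | (a ^ m)` → ans = 46
So ans = 46

Answer: 46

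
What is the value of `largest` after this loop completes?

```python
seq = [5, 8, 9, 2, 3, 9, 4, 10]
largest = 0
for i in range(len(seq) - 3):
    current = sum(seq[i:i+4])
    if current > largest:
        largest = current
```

Max sum of 4-element window in [5, 8, 9, 2, 3, 9, 4, 10]
`largest` takes the values: 0 → 24 → 26

Answer: 26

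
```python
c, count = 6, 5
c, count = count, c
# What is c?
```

Trace:
`c, count = 6, 5` → c = 6; count = 5
`c, count = count, c` → c = 5; count = 6
So c = 5

Answer: 5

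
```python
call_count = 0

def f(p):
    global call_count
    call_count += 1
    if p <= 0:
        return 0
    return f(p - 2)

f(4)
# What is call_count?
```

Linear recursion stepping by 2: 3 calls from p=4 down to ≤0.

Answer: 3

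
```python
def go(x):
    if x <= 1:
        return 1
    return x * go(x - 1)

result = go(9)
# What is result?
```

go(9) = 9 * 8 * 7 * 6 * 5 * 4 * 3 * 2 * 1 = 362880

Answer: 362880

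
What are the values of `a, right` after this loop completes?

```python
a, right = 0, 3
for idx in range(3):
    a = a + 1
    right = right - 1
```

a goes 0→3, right goes 3→0
`a, right` takes the values: (0, 3) → (1, 3) → (1, 2) → (2, 2) → (2, 1) → (3, 1) → (3, 0)

Answer: 3, 0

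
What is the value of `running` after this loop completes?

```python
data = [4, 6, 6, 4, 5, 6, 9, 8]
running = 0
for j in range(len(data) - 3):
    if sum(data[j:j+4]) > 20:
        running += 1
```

Count windows with sum > 20
`running` takes the values: 0 → 1 → 2 → 3 → 4

Answer: 4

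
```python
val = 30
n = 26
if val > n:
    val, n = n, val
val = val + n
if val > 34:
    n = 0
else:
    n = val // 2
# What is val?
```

Trace:
`val = 30` → val = 30
`n = 26` → n = 26
`if val > n: ...` → val > n is True → val = 26; n = 30
`val = val + n` → val = 56
`if val > 34: ...` → val > 34 is True → n = 0
So val = 56

Answer: 56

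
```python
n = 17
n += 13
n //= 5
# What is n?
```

Trace:
`n = 17` → n = 17
`n += 13` → n = 30
`n //= 5` → n = 6
So n = 6

Answer: 6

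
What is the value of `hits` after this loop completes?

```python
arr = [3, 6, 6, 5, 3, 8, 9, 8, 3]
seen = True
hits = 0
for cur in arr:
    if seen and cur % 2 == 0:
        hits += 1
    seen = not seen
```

Count even values at even positions
`hits` takes the values: 0 → 1

Answer: 1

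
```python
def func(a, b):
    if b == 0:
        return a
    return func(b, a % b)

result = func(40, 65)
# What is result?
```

func(40, 65) -> func(65, 40) -> func(40, 25) -> func(25, 15) -> func(15, 10) -> func(10, 5) -> func(5, 0) -> 5

Answer: 5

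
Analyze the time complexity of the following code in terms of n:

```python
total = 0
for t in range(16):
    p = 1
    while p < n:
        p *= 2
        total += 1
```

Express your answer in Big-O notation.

Each loop level contributes: 1 × log n. Multiplying the contributions gives O(log n).

Answer: O(log n)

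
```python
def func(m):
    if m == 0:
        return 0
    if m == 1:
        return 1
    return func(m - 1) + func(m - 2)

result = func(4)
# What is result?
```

Build up from base cases: func(0)=0, func(1)=1, func(2)=1, func(3)=2, func(4)=3

Answer: 3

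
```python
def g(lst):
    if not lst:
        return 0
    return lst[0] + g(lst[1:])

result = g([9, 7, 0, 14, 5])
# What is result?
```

9 + 7 + 0 + 14 + 5 + 0 = 35

Answer: 35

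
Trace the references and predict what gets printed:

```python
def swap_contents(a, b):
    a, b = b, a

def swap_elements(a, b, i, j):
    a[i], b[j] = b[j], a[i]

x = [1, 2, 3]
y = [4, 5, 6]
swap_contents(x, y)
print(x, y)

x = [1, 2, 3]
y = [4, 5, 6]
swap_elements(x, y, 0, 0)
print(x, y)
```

Key concept: parameter rebinding vs mutation.
Step by step:
`x = [1, 2, 3]` → x = [1, 2, 3]
`y = [4, 5, 6]` → y = [4, 5, 6]
`swap_contents(x, y)` → no visible change to tracked variables
`print(x, y)` → prints [1, 2, 3] [4, 5, 6]
`x = [1, 2, 3]` → x = [1, 2, 3]
`y = [4, 5, 6]` → y = [4, 5, 6]
`swap_elements(x, y, 0, 0)` → x = [4, 2, 3]; y = [1, 5, 6]
`print(x, y)` → prints [4, 2, 3] [1, 5, 6]

Answer:
[1, 2, 3] [4, 5, 6]
[4, 2, 3] [1, 5, 6]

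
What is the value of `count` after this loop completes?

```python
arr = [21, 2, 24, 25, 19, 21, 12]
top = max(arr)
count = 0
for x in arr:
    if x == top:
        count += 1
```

Count of max value 25 in [21, 2, 24, 25, 19, 21, 12]
`count` takes the values: 0 → 1

Answer: 1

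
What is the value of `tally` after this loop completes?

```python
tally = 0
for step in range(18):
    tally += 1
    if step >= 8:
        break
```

Loop breaks when step reaches 8, tally is 9
`tally` takes the values: 0 → 1 → 2 → 3 → 4 → 5 → 6 → 7 → 8 → 9

Answer: 9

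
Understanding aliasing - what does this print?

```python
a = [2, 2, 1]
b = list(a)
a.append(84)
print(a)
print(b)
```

Key concept: list() constructor creates copy.
Step by step:
`a = [2, 2, 1]` → a = [2, 2, 1]
`b = list(a)` → b = [2, 2, 1]
`a.append(84)` → a = [2, 2, 1, 84]
`print(a)` → prints [2, 2, 1, 84]
`print(b)` → prints [2, 2, 1]

Answer:
[2, 2, 1, 84]
[2, 2, 1]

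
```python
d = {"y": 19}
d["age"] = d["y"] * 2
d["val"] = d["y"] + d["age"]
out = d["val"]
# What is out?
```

Trace:
`d = {"y": 19}` → d = {'y': 19}
`d["age"] = d["y"] * 2` → d = {'y': 19, 'age': 38}
`d["val"] = d["y"] + d["age"]` → d = {'y': 19, 'age': 38, 'val': 57}
`out = d["val"]` → out = 57
So out = 57

Answer: 57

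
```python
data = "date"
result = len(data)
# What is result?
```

Trace:
`data = "date"` → data = 'date'
`result = len(data)` → result = 4
So result = 4

Answer: 4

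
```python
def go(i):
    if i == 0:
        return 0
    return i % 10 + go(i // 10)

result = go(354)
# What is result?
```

Sum of digits of 354: 4 + 5 + 3 = 12

Answer: 12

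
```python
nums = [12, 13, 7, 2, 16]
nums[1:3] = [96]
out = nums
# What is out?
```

Trace:
`nums = [12, 13, 7, 2, 16]` → nums = [12, 13, 7, 2, 16]
`nums[1:3] = [96]` → nums = [12, 96, 2, 16]
`out = nums` → out = [12, 96, 2, 16]
So out = [12, 96, 2, 16]

Answer: [12, 96, 2, 16]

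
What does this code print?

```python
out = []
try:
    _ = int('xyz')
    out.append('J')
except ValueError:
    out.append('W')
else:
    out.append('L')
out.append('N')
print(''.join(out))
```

Execution trace: 'W' (except ValueError) → 'N' (after the try/except). Output: WN

Answer: WN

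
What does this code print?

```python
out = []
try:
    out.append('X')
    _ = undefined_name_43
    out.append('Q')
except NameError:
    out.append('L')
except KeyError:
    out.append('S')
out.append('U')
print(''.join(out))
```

Execution trace: 'X' (try body) → 'L' (except NameError) → 'U' (after the try/except). Output: XLU

Answer: XLU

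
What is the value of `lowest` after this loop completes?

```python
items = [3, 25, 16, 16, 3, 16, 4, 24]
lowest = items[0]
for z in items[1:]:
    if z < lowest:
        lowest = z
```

Minimum of [3, 25, 16, 16, 3, 16, 4, 24]
`lowest` takes the values: 3

Answer: 3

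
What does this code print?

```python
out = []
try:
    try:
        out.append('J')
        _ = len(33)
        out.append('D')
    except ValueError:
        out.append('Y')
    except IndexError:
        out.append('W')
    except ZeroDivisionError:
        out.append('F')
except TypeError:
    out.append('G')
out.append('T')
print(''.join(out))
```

Execution trace: 'J' (try body) → 'G' (outer except TypeError) → 'T' (after the try/except). Output: JGT

Answer: JGT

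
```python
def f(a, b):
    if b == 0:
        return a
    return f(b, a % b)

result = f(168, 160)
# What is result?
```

f(168, 160) -> f(160, 8) -> f(8, 0) -> 8

Answer: 8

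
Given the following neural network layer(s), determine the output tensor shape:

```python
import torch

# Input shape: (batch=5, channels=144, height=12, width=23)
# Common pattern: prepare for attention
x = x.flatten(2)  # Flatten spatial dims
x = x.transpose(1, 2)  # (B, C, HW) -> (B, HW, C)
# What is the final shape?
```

Input: (5, 144, 12, 23) -> after flatten(2): (5, 144, 276) -> Output: (5, 276, 144)

Answer: (5, 276, 144)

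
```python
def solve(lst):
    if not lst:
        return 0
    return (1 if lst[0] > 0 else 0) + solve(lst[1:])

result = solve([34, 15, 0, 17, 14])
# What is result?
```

Count of positive elements in [34, 15, 0, 17, 14] = 4

Answer: 4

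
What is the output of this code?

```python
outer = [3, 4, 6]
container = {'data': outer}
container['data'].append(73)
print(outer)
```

Key concept: dict holds reference to list.
Step by step:
`outer = [3, 4, 6]` → outer = [3, 4, 6]
`container = {'data': outer}` → container = {'data': [3, 4, 6]}
`container['data'].append(73)` → outer = [3, 4, 6, 73]; container = {'data': [3, 4, 6, 73]}
`print(outer)` → prints [3, 4, 6, 73]

Answer: [3, 4, 6, 73]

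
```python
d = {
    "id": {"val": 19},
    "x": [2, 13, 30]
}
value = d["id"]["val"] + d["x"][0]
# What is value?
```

Trace:
`d = { ...` → d = {'id': {'val': 19}, 'x': [2, 13, 30]}
`value = d["id"]["val"] + d["x"][0]` → value = 21
So value = 21

Answer: 21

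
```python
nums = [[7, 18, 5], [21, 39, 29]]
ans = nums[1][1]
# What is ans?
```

Trace:
`nums = [[7, 18, 5], [21, 39, 29]]` → nums = [[7, 18, 5], [21, 39, 29]]
`ans = nums[1][1]` → ans = 39
So ans = 39

Answer: 39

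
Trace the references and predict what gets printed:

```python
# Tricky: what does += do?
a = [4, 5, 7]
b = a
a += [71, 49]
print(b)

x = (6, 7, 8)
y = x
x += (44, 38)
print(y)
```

Key concept: += behavior differs for mutable vs immutable.
Step by step:
`a = [4, 5, 7]` → a = [4, 5, 7]
`b = a` → b = [4, 5, 7] (same object as a)
`a += [71, 49]` → a = [4, 5, 7, 71, 49] (same object as b); b = [4, 5, 7, 71, 49] (same object as a)
`print(b)` → prints [4, 5, 7, 71, 49]
`x = (6, 7, 8)` → x = (6, 7, 8)
`y = x` → y = (6, 7, 8)
`x += (44, 38)` → x = (6, 7, 8, 44, 38)
`print(y)` → prints (6, 7, 8)

Answer:
[4, 5, 7, 71, 49]
(6, 7, 8)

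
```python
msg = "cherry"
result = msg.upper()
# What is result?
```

Trace:
`msg = "cherry"` → msg = 'cherry'
`result = msg.upper()` → result = 'CHERRY'
So result = 'CHERRY'

Answer: 'CHERRY'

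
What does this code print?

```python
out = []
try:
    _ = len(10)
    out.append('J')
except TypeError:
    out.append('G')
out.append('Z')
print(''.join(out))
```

Execution trace: 'G' (except TypeError) → 'Z' (after the try/except). Output: GZ

Answer: GZ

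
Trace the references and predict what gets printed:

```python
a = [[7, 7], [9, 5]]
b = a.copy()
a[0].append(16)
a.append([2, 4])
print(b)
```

Key concept: shallow copy with nested lists.
Step by step:
`a = [[7, 7], [9, 5]]` → a = [[7, 7], [9, 5]]
`b = a.copy()` → b = [[7, 7], [9, 5]]
`a[0].append(16)` → a = [[7, 7, 16], [9, 5]]; b = [[7, 7, 16], [9, 5]]
`a.append([2, 4])` → a = [[7, 7, 16], [9, 5], [2, 4]]
`print(b)` → prints [[7, 7, 16], [9, 5]]

Answer: [[7, 7, 16], [9, 5]]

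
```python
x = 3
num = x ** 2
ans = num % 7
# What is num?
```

Trace:
`x = 3` → x = 3
`num = x ** 2` → num = 9
`ans = num % 7` → ans = 2
So num = 9

Answer: 9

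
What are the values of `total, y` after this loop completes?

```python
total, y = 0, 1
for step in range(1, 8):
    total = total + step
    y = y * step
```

Sum and factorial of 1 to 7
`total, y` takes the values: (0, 1) → (1, 1) → (3, 1) → (3, 2) → (6, 2) → (6, 6) → (10, 6) → (10, 24) → (15, 24) → (15, 120) → (21, 120) → (21, 720) → (28, 720) → (28, 5040)

Answer: 28, 5040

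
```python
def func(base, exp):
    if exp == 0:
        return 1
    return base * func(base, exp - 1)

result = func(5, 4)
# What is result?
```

func(5, 4) = 5 * 5 * 5 * 5 = 625

Answer: 625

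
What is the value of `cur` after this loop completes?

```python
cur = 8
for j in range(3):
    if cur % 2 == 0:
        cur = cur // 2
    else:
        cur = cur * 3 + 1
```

Collatz-style transformation from 8
`cur` takes the values: 8 → 4 → 2 → 1

Answer: 1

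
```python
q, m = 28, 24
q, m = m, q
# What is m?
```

Trace:
`q, m = 28, 24` → q = 28; m = 24
`q, m = m, q` → q = 24; m = 28
So m = 28

Answer: 28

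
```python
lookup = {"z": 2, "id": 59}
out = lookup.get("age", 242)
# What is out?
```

Trace:
`lookup = {"z": 2, "id": 59}` → lookup = {'z': 2, 'id': 59}
`out = lookup.get("age", 242)` → out = 242
So out = 242

Answer: 242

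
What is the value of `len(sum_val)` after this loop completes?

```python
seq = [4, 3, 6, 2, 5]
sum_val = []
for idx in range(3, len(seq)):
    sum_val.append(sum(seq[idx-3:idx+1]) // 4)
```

Number of 4-element averages
`sum_val` takes the values: [] → [3] → [3, 4]
So `len(sum_val)` = 2

Answer: 2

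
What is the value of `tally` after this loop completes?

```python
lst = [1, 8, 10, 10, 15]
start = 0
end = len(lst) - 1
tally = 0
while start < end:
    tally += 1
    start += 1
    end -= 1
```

Iterations until pointers meet (list length 5)
`tally` takes the values: 0 → 1 → 2

Answer: 2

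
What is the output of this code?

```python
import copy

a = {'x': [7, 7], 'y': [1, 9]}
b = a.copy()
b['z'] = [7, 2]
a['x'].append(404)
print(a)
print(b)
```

Key concept: shallow copy of dict with mutable values.
Step by step:
`a = {'x': [7, 7], 'y': [1, 9]}` → a = {'x': [7, 7], 'y': [1, 9]}
`b = a.copy()` → b = {'x': [7, 7], 'y': [1, 9]}
`b['z'] = [7, 2]` → b = {'x': [7, 7], 'y': [1, 9], 'z': [7, 2]}
`a['x'].append(404)` → a = {'x': [7, 7, 404], 'y': [1, 9]}; b = {'x': [7, 7, 404], 'y': [1, 9], 'z': [7, 2]}
`print(a)` → prints {'x': [7, 7, 404], 'y': [1, 9]}
`print(b)` → prints {'x': [7, 7, 404], 'y': [1, 9], 'z': [7, 2]}

Answer:
{'x': [7, 7, 404], 'y': [1, 9]}
{'x': [7, 7, 404], 'y': [1, 9], 'z': [7, 2]}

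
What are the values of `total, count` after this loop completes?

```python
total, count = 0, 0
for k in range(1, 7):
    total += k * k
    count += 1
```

Sum of squares and count
`total, count` takes the values: (0, 0) → (1, 0) → (1, 1) → (5, 1) → (5, 2) → (14, 2) → (14, 3) → (30, 3) → (30, 4) → (55, 4) → (55, 5) → (91, 5) → (91, 6)

Answer: 91, 6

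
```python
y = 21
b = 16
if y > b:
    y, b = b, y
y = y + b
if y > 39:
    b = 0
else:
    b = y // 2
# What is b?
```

Trace:
`y = 21` → y = 21
`b = 16` → b = 16
`if y > b: ...` → y > b is True → y = 16; b = 21
`y = y + b` → y = 37
`if y > 39: ...` → y > 39 is False, take else branch → b = 18
So b = 18

Answer: 18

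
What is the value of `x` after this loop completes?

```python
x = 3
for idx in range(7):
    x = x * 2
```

Multiply by 2, 7 times: 3 * 2^7 = 384
`x` takes the values: 3 → 6 → 12 → 24 → 48 → 96 → 192 → 384

Answer: 384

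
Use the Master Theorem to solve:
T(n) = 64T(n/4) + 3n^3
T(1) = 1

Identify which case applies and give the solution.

a=64, b=4, f(n)=3n^3. log_4(64) = 3. Since c=3 = 3, Case 2 applies: T(n) = Θ(n^log_b(a) · log n) = O(n^3 log n).

Answer: O(n^3 log n) - Case 2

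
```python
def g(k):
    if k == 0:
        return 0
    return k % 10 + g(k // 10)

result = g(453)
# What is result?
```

Sum of digits of 453: 3 + 5 + 4 = 12

Answer: 12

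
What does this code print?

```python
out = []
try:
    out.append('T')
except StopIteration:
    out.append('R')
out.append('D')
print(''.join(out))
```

Execution trace: 'T' (try body, no exception) → 'D' (after the try/except). Output: TD

Answer: TD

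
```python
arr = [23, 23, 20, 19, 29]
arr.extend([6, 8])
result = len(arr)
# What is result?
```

Trace:
`arr = [23, 23, 20, 19, 29]` → arr = [23, 23, 20, 19, 29]
`arr.extend([6, 8])` → arr = [23, 23, 20, 19, 29, 6, 8]
`result = len(arr)` → result = 7
So result = 7

Answer: 7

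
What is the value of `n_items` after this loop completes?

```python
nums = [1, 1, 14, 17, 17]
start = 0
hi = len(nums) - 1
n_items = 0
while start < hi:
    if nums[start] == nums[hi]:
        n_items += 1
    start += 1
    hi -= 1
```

Count matching pairs from ends
`n_items` takes the values: 0

Answer: 0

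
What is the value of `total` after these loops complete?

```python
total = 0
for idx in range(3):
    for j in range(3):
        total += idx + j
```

Sum of all idx+j for idx,j in 3x3
`total` takes the values: 0 → 1 → 3 → 4 → 6 → 9 → 11 → 14 → 18

Answer: 18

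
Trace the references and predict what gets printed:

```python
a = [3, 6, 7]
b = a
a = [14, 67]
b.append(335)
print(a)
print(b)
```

Key concept: rebinding vs mutation: a is rebound to a new list, b still points at the original.
Step by step:
`a = [3, 6, 7]` → a = [3, 6, 7]
`b = a` → b = [3, 6, 7] (same object as a)
`a = [14, 67]` → a = [14, 67]
`b.append(335)` → b = [3, 6, 7, 335]
`print(a)` → prints [14, 67]
`print(b)` → prints [3, 6, 7, 335]

Answer:
[14, 67]
[3, 6, 7, 335]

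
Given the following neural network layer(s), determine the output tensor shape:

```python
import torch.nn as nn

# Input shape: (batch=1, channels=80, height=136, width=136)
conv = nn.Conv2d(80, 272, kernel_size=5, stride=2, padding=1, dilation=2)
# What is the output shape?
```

Input: (1, 80, 136, 136) -> Output: (1, 272, 65, 65)

Answer: (1, 272, 65, 65)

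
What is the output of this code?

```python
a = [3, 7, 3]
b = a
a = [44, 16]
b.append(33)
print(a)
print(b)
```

Key concept: rebinding vs mutation: a is rebound to a new list, b still points at the original.
Step by step:
`a = [3, 7, 3]` → a = [3, 7, 3]
`b = a` → b = [3, 7, 3] (same object as a)
`a = [44, 16]` → a = [44, 16]
`b.append(33)` → b = [3, 7, 3, 33]
`print(a)` → prints [44, 16]
`print(b)` → prints [3, 7, 3, 33]

Answer:
[44, 16]
[3, 7, 3, 33]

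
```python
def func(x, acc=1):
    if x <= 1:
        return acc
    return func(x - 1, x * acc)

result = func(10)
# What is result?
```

Accumulator trace (n, acc): (10, 1) -> (9, 10) -> (8, 90) -> (7, 720) -> (6, 5040) -> (5, 30240) -> (4, 151200) -> (3, 604800) -> (2, 1814400) -> (1, 3628800) -> return 3628800

Answer: 3628800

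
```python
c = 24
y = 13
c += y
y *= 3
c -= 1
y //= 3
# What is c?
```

Trace:
`c = 24` → c = 24
`y = 13` → y = 13
`c += y` → c = 37
`y *= 3` → y = 39
`c -= 1` → c = 36
`y //= 3` → y = 13
So c = 36

Answer: 36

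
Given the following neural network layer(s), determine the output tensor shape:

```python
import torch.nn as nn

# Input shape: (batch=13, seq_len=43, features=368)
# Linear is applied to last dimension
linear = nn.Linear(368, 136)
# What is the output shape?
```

Input: (13, 43, 368) -> Output: (13, 43, 136)

Answer: (13, 43, 136)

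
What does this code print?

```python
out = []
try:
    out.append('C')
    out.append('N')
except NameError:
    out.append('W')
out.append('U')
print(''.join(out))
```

Execution trace: 'C' (try body) → 'N' (try body, no exception) → 'U' (after the try/except). Output: CNU

Answer: CNU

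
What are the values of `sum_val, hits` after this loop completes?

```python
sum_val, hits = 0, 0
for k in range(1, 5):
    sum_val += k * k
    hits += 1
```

Sum of squares and count
`sum_val, hits` takes the values: (0, 0) → (1, 0) → (1, 1) → (5, 1) → (5, 2) → (14, 2) → (14, 3) → (30, 3) → (30, 4)

Answer: 30, 4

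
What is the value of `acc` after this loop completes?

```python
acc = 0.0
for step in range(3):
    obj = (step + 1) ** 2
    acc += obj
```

Sum of squared losses 1² + 2² + ... + 3²
`acc` takes the values: 0.0 → 1.0 → 5.0 → 14.0

Answer: 14.0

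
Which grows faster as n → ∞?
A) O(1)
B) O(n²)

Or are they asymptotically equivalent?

O(1) vs O(n²): Higher order terms dominate.

Answer: B) O(n²) grows faster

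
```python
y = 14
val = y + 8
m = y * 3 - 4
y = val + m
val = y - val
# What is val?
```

Trace:
`y = 14` → y = 14
`val = y + 8` → val = 22
`m = y * 3 - 4` → m = 38
`y = val + m` → y = 60
`val = y - val` → val = 38
So val = 38

Answer: 38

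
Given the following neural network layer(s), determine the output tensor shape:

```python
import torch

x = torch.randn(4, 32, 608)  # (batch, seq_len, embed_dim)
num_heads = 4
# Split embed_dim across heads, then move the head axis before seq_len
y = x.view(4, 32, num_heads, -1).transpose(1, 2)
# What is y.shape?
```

Input: (4, 32, 608) -> head_dim = 608 // 4 = 152; after view: (4, 32, 4, 152) -> after transpose(1, 2): (4, 4, 32, 152) -> Output: (4, 4, 32, 152)

Answer: (4, 4, 32, 152)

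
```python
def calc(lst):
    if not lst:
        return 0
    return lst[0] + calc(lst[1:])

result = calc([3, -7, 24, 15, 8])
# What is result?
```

3 + (-7) + 24 + 15 + 8 + 0 = 43

Answer: 43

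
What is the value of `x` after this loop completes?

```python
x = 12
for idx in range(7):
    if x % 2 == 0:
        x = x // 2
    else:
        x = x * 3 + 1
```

Collatz-style transformation from 12
`x` takes the values: 12 → 6 → 3 → 10 → 5 → 16 → 8 → 4

Answer: 4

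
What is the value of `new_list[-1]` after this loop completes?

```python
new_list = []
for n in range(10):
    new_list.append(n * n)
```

Last element of squares 0 to 9
`new_list` takes the values: [] → [0] → [0, 1] → [0, 1, 4] → [0, 1, 4, 9] → [0, 1, 4, 9, 16] → [0, 1, 4, 9, 16, 25] → [0, 1, 4, 9, 16, 25, 36] → [0, 1, 4, 9, 16, 25, 36, 49] → [0, 1, 4, 9, 16, 25, 36, 49, 64] → [0, 1, 4, 9, 16, 25, 36, 49, 64, 81]
So `new_list[-1]` = 81

Answer: 81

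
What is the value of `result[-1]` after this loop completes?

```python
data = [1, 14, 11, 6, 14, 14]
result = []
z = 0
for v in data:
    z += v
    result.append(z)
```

Cumulative sum ends at 60
`result` takes the values: [] → [1] → [1, 15] → [1, 15, 26] → [1, 15, 26, 32] → [1, 15, 26, 32, 46] → [1, 15, 26, 32, 46, 60]
So `result[-1]` = 60

Answer: 60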